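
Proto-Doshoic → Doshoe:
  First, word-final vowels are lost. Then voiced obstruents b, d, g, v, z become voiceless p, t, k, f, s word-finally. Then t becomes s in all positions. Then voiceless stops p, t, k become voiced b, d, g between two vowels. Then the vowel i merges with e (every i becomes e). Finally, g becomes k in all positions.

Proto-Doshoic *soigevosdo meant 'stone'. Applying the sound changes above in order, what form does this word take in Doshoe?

Doshoe: start from *soigevosdo.
  rule 1 (apocope): soigevosdo → soigevosd
  rule 2 (final devoicing): soigevosd → soigevost
  rule 3 (unconditioned shift): soigevost → soigevoss
  rule 4: no change — soigevoss
  rule 5 (vowel merger): soigevoss → soegevoss
  rule 6 (unconditioned shift): soegevoss → soekevoss
  ⇒ Doshoe soekevoss

soekevoss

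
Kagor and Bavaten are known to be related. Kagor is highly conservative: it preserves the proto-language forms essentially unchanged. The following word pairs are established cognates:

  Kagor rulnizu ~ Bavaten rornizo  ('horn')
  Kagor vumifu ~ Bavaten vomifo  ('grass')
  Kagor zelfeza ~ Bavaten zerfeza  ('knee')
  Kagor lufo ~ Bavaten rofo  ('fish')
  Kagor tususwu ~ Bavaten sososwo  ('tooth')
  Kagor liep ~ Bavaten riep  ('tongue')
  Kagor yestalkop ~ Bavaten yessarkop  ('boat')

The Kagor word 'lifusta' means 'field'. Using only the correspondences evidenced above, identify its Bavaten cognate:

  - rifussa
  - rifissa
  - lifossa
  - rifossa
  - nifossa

liep ~ riep — Kagor l corresponds to Bavaten r word-initially before a front vowel.
rulnizu ~ rornizo, tususwu ~ sososwo — Kagor u corresponds to Bavaten o after a consonant, before a consonant other than r, m, n, p, b, f, v.
yestalkop ~ yessarkop — Kagor t corresponds to Bavaten s after a consonant, before a back vowel.
Applying these to Kagor 'lifusta':
  lifusta → rifusta   (l→r word-initially before a front vowel)
  rifusta → rifosta   (u→o after a consonant, before a consonant other than r, m, n, p, b, f, v)
  rifosta → rifossa   (t→s after a consonant, before a back vowel)
So the Bavaten cognate is 'rifossa'.

rifossa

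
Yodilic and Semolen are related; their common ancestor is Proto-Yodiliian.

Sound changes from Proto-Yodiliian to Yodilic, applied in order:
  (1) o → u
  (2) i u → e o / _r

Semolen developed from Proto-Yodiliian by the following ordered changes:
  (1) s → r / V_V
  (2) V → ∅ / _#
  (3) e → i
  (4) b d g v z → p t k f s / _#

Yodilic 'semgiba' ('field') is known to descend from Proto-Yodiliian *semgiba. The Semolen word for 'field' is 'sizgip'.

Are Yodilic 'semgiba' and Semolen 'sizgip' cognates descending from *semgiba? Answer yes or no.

Derive the expected Semolen reflex of *semgiba:
Semolen: *semgiba > semgib > simgib > simgip  (by apocope, vowel merger, final devoicing)
The regular Semolen reflex would be 'simgip', but the attested form is 'sizgip'. The correspondence is irregular, so they are not cognates (the Semolen form has a different source).

no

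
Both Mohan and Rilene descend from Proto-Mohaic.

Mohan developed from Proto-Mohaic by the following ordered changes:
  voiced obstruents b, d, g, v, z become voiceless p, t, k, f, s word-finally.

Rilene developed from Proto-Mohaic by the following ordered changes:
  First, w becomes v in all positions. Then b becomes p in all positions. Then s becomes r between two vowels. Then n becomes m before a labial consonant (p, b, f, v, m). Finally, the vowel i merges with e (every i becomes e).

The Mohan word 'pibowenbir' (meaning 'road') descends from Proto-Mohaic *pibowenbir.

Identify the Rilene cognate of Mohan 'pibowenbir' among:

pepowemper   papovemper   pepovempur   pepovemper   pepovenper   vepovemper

pepovemper

Rilene: *pibowenbir
  pibowenbir → pibovenbir   [unconditioned shift]
  pibovenbir → pipovenpir   [unconditioned shift]
  pipovenpir (rule 3 does not apply)
  pipovenpir → pipovempir   [nasal place assimilation]
  pipovempir → pepovemper   [vowel merger]
  giving Rilene pepovemper.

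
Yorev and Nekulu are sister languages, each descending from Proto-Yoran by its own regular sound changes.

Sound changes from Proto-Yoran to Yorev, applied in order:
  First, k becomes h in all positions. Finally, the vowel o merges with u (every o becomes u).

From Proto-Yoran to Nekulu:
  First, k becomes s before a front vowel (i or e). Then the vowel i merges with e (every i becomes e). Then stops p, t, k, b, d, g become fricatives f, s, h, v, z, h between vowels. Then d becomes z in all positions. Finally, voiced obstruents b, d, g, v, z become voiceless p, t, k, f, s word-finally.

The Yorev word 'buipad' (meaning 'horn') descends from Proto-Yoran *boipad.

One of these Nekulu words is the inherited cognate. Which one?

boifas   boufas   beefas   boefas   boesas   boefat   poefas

boefas

Nekulu: *boipad > boepad > boefad > boefaz > boefas  (by vowel merger, intervocalic lenition, unconditioned shift, final devoicing)
Only 'boefas' matches the regular Nekulu development of *boipad.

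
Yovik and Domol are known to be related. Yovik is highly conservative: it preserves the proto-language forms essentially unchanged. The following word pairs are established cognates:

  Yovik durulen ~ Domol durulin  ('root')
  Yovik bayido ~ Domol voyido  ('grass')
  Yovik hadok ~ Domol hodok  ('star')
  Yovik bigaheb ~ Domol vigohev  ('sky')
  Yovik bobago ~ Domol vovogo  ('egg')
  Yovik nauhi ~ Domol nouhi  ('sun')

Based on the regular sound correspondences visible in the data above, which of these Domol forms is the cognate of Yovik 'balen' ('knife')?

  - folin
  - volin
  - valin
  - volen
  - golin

bayido ~ voyido — Yovik b corresponds to Domol v word-initially before a back vowel.
bayido ~ voyido, hadok ~ hodok — Yovik a corresponds to Domol o after a consonant, before a consonant other than r, m, n, p, b, f, v.
durulen ~ durulin — Yovik e corresponds to Domol i after a consonant, before a nasal.
Applying these to Yovik 'balen':
  balen → valen   (b→v word-initially before a back vowel)
  valen → volen   (a→o after a consonant, before a consonant other than r, m, n, p, b, f, v)
  volen → volin   (e→i after a consonant, before a nasal)
So the Domol cognate is 'volin'.

volin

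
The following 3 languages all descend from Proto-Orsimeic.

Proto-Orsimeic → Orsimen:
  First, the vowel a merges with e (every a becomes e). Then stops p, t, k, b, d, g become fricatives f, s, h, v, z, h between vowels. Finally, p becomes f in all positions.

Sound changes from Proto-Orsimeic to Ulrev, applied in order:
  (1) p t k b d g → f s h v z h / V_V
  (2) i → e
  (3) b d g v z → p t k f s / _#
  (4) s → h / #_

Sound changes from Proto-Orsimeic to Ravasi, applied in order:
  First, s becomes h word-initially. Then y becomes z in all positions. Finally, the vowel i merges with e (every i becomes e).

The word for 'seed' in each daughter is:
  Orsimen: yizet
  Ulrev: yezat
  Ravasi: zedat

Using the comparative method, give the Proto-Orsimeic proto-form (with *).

Position 1: Orsimen has y, Ulrev has y, Ravasi has z. Orsimen preserves y here (none of its changes turn any other segment into y), so the proto-segment is *y.
Position 3: Orsimen has z, Ulrev has z, Ravasi has d. Ravasi preserves d here (none of its changes turn any other segment into d), so the proto-segment is *d.
Position 4: Orsimen has e, Ulrev has a, Ravasi has a. Ulrev preserves a here (none of its changes turn any other segment into a), so the proto-segment is *a.
This points to *yidat. Verify forward in each daughter:
Orsimen: *yidat > yidet > yizet  (by vowel merger, intervocalic lenition)
Ulrev: *yidat
  yidat → yizat   [intervocalic lenition]
  yizat → yezat   [vowel merger]
  yezat (rule 3 does not apply)
  yezat (rule 4 does not apply)
  giving Ulrev yezat.
Ravasi: *yidat
  yidat (rule 1 does not apply)
  yidat → zidat   [unconditioned shift]
  zidat → zedat   [vowel merger]
  giving Ravasi zedat.
*yidat is the unique common source.

*yidat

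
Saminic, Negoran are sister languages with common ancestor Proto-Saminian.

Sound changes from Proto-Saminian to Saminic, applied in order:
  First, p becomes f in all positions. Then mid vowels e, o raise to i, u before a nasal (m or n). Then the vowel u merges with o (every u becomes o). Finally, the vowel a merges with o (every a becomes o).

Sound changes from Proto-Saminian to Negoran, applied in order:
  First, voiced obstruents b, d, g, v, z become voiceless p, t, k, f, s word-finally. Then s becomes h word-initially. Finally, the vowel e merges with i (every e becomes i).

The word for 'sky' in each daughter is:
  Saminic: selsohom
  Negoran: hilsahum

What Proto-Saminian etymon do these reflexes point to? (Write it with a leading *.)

*selsahum

Position 5: Saminic has o, Negoran has a. Negoran preserves a here (none of its changes turn any other segment into a), so the proto-segment is *a.
Position 2: Saminic has e, Negoran has i. Saminic preserves e here (none of its changes turn any other segment into e), so the proto-segment is *e.
Position 7: Saminic has o, Negoran has u. Negoran preserves u here (none of its changes turn any other segment into u), so the proto-segment is *u.
Continuing position by position gives *selsahum; check it forward:
Saminic: start from *selsahum.
  rule 1: no change — selsahum
  rule 2: no change — selsahum
  rule 3 (vowel merger): selsahum → selsahom
  rule 4 (vowel merger): selsahom → selsohom
  ⇒ Saminic selsohom
Negoran: start from *selsahum.
  rule 1: no change — selsahum
  rule 2 (debuccalisation): selsahum → helsahum
  rule 3 (vowel merger): helsahum → hilsahum
  ⇒ Negoran hilsahum
No other proto-form is consistent with every reflex, so the reconstruction is *selsahum.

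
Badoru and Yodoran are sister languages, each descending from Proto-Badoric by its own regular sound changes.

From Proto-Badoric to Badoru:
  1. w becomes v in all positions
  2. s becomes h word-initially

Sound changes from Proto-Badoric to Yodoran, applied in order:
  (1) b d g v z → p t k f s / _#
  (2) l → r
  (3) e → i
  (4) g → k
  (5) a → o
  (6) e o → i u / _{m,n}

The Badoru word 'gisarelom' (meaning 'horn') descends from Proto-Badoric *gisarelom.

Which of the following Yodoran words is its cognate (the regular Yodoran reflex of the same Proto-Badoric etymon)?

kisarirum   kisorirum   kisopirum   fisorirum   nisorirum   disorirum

Yodoran: *gisarelom
  gisarelom (rule 1 does not apply)
  gisarelom → gisarerom   [unconditioned shift]
  gisarerom → gisarirom   [vowel merger]
  gisarirom → kisarirom   [unconditioned shift]
  kisarirom → kisorirom   [vowel merger]
  kisorirom → kisorirum   [pre-nasal raising]
  giving Yodoran kisorirum.

kisorirum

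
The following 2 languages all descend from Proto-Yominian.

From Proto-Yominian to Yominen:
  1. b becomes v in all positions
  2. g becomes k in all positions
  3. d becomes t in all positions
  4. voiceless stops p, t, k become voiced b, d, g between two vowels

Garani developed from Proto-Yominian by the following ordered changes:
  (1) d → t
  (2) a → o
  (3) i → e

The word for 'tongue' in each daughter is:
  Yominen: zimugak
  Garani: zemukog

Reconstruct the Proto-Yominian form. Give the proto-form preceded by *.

Position 2: Yominen has i, Garani has e. Yominen preserves i here (none of its changes turn any other segment into i), so the proto-segment is *i.
Position 6: Yominen has a, Garani has o. Yominen preserves a here (none of its changes turn any other segment into a), so the proto-segment is *a.
Verify the candidate proto-form against each daughter:
Yominen: *zimukag
  zimukag (rule 1 does not apply)
  zimukag → zimukak   [unconditioned shift]
  zimukak (rule 3 does not apply)
  zimukak → zimugak   [intervocalic voicing]
  giving Yominen zimugak.
Garani: start from *zimukag.
  rule 1: no change — zimukag
  rule 2 (vowel merger): zimukag → zimukog
  rule 3 (vowel merger): zimukog → zemukog
  ⇒ Garani zemukog
No other proto-form is consistent with every reflex, so the reconstruction is *zimukag.

*zimukag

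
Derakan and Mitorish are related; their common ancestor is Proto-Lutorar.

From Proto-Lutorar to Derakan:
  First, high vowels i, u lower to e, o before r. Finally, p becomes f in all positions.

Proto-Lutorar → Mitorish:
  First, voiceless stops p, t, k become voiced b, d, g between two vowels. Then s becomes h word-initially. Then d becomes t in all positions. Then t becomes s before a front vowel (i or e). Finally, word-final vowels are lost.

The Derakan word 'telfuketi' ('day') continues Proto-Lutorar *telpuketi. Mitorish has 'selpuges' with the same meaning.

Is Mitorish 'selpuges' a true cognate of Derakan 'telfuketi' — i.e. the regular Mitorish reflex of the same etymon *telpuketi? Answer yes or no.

yes

Derive the expected Mitorish reflex of *telpuketi:
Mitorish: start from *telpuketi.
  rule 1 (intervocalic voicing): telpuketi → telpugedi
  rule 2: no change — telpugedi
  rule 3 (unconditioned shift): telpugedi → telpugeti
  rule 4 (palatalisation): telpugeti → selpugesi
  rule 5 (apocope): selpugesi → selpuges
  ⇒ Mitorish selpuges
Mitorish 'selpuges' matches the regular reflex exactly, so the pair is cognate.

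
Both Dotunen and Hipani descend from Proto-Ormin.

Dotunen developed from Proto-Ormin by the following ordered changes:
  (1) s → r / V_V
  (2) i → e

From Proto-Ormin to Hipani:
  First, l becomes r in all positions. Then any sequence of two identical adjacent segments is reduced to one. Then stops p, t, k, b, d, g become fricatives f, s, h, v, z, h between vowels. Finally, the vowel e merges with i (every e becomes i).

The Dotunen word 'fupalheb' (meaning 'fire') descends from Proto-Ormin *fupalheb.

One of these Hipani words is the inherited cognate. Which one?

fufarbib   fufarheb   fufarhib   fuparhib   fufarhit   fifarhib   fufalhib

Hipani: *fupalheb
  fupalheb → fuparheb   [unconditioned shift]
  fuparheb (rule 2 does not apply)
  fuparheb → fufarheb   [intervocalic lenition]
  fufarheb → fufarhib   [vowel merger]
  giving Hipani fufarhib.

fufarhib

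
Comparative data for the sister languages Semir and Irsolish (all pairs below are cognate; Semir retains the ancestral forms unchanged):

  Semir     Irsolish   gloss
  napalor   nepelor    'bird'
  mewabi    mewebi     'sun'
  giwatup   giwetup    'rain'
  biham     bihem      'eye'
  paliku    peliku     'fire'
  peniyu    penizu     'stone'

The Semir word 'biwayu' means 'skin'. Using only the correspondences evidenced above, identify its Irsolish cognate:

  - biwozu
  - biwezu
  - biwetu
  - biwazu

napalor ~ nepelor, giwatup ~ giwetup — Semir a corresponds to Irsolish e after a consonant, before a consonant other than r, m, n, p, b, f, v.
peniyu ~ penizu — Semir y corresponds to Irsolish z between vowels (before a back vowel).
Applying these to Semir 'biwayu':
  biwayu → biweyu   (a→e after a consonant, before a consonant other than r, m, n, p, b, f, v)
  biweyu → biwezu   (y→z between vowels (before a back vowel))
So the Irsolish cognate is 'biwezu'.

biwezu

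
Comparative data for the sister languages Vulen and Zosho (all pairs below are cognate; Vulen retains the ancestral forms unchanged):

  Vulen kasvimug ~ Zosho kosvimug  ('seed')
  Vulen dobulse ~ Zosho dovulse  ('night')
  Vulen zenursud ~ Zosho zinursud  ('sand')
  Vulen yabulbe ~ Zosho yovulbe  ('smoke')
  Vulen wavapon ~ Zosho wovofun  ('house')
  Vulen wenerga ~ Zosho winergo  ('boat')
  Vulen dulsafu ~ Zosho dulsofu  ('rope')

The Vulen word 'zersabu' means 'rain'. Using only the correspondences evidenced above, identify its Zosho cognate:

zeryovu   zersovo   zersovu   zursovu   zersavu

zersovu

yabulbe ~ yovulbe — Vulen a corresponds to Zosho o after a consonant, before a labial obstruent.
dobulse ~ dovulse, yabulbe ~ yovulbe — Vulen b corresponds to Zosho v between vowels (before a back vowel).
Applying these to Vulen 'zersabu':
  zersabu → zersobu   (a→o after a consonant, before a labial obstruent)
  zersobu → zersovu   (b→v between vowels (before a back vowel))
So the Zosho cognate is 'zersovu'.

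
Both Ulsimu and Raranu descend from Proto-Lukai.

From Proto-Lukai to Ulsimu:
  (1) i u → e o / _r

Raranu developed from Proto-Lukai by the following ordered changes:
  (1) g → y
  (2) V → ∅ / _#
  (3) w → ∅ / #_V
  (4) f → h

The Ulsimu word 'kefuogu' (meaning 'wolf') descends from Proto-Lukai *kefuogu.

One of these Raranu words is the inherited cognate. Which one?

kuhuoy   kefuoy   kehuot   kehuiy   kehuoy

kehuoy

Raranu: start from *kefuogu.
  rule 1 (unconditioned shift): kefuogu → kefuoyu
  rule 2 (apocope): kefuoyu → kefuoy
  rule 3: no change — kefuoy
  rule 4 (unconditioned shift): kefuoy → kehuoy
  ⇒ Raranu kehuoy
The other candidates each miss or misapply at least one Raranu change.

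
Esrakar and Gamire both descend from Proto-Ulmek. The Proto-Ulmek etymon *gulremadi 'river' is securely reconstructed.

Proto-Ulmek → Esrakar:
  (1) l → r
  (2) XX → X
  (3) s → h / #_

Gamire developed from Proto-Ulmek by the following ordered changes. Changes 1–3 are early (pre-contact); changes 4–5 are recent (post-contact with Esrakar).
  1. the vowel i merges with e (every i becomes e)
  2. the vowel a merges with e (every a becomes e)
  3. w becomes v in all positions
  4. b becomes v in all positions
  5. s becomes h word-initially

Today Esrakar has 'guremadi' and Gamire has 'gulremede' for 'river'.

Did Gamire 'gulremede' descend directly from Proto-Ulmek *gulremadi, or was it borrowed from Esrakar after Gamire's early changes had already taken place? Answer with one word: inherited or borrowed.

If inherited, *gulremadi would pass through all of Gamire's changes:
Gamire: *gulremadi > gulremade > gulremede  (by vowel merger, vowel merger)
If borrowed from Esrakar 'guremadi' after the early changes, it would undergo only the recent ones:
  rule 4 (unconditioned shift): no change (guremadi)
  rule 5 (debuccalisation): no change (guremadi)
  ⇒ as a loan: guremadi
Gamire 'gulremede' matches the inherited outcome exactly, so it is an inherited cognate, not a loan.

inherited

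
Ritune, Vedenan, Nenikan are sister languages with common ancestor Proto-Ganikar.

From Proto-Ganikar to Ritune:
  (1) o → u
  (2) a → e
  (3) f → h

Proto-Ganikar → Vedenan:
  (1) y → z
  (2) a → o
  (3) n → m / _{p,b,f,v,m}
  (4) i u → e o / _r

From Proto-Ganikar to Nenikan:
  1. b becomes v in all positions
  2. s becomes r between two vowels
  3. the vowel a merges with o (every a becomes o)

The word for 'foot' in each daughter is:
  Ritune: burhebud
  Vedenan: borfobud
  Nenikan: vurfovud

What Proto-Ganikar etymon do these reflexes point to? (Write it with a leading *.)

Position 1: Ritune has b, Vedenan has b, Nenikan has v. Ritune preserves b here (none of its changes turn any other segment into b), so the proto-segment is *b.
Position 4: Ritune has h, Vedenan has f, Nenikan has f. Vedenan preserves f here (none of its changes turn any other segment into f), so the proto-segment is *f.
Position 5: Ritune has e, Vedenan has o, Nenikan has o. Taking the neighbouring segments as reconstructed: Ritune e could go back to *a or *e; Vedenan o could go back to *a or *o; Nenikan o could go back to *a or *o — the one source consistent with every daughter is *a.
Verify the candidate proto-form against each daughter:
Ritune: *burfabud > burfebud > burhebud  (by vowel merger, unconditioned shift)
Vedenan: start from *burfabud.
  rule 1: no change — burfabud
  rule 2 (vowel merger): burfabud → burfobud
  rule 3: no change — burfobud
  rule 4 (pre-rhotic lowering): burfobud → borfobud
  ⇒ Vedenan borfobud
Nenikan: *burfabud > vurfavud > vurfovud  (by unconditioned shift, vowel merger)
*burfabud is the unique common source.

*burfabud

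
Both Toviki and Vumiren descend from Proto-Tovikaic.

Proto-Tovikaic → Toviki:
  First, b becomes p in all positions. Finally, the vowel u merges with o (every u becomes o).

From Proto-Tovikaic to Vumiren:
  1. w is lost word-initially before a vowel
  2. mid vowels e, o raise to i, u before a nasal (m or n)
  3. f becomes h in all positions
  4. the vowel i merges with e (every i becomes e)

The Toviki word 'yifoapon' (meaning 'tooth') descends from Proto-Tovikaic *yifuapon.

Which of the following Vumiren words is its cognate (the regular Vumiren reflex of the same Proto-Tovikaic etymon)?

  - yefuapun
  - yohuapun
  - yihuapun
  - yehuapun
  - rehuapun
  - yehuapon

Vumiren: *yifuapon
  yifuapon (rule 1 does not apply)
  yifuapon → yifuapun   [pre-nasal raising]
  yifuapun → yihuapun   [unconditioned shift]
  yihuapun → yehuapun   [vowel merger]
  giving Vumiren yehuapun.
Only 'yehuapun' matches the regular Vumiren development of *yifuapon.

yehuapun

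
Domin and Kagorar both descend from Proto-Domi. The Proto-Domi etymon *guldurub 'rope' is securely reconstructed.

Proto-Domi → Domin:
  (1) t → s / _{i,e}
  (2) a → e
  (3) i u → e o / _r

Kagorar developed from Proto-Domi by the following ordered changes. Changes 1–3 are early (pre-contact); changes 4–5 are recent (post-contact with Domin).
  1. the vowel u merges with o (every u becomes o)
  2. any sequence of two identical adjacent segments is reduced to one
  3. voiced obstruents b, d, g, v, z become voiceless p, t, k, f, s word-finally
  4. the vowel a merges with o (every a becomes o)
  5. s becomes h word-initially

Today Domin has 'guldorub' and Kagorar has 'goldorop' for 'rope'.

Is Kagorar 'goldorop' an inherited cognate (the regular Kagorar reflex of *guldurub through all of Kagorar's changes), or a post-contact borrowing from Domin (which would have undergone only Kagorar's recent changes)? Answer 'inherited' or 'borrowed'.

If inherited, *guldurub would pass through all of Kagorar's changes:
Kagorar: *guldurub > goldorob > goldorop  (by vowel merger, final devoicing)
If borrowed from Domin 'guldorub' after the early changes, it would undergo only the recent ones:
  rule 4 (vowel merger): no change (guldorub)
  rule 5 (debuccalisation): no change (guldorub)
  ⇒ as a loan: guldorub
Kagorar 'goldorop' matches the inherited outcome exactly, so it is an inherited cognate, not a loan.

inherited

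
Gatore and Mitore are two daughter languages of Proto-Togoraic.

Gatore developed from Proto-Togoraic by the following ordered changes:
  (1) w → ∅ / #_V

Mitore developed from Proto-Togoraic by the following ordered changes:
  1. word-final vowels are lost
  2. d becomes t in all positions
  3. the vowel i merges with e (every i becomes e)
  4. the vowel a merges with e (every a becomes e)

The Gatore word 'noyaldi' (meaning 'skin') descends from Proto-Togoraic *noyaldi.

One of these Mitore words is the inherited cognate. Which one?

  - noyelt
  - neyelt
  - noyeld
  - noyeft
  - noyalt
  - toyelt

noyelt

Mitore: start from *noyaldi.
  rule 1 (apocope): noyaldi → noyald
  rule 2 (unconditioned shift): noyald → noyalt
  rule 3: no change — noyalt
  rule 4 (vowel merger): noyalt → noyelt
  ⇒ Mitore noyelt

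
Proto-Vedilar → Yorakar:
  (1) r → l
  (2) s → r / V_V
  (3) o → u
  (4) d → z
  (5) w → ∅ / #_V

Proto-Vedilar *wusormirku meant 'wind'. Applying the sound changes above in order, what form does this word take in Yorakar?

Yorakar: start from *wusormirku.
  rule 1 (unconditioned shift): wusormirku → wusolmilku
  rule 2 (rhotacism): wusolmilku → wurolmilku
  rule 3 (vowel merger): wurolmilku → wurulmilku
  rule 4: no change — wurulmilku
  rule 5 (glide loss): wurulmilku → urulmilku
  ⇒ Yorakar urulmilku

urulmilku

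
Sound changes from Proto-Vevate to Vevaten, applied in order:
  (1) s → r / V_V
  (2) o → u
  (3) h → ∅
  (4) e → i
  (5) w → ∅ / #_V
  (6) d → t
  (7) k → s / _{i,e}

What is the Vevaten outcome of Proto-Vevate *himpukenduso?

Vevaten: *himpukenduso
  himpukenduso → himpukenduro   [rhotacism]
  himpukenduro → himpukenduru   [vowel merger]
  himpukenduru → impukenduru   [h-loss]
  impukenduru → impukinduru   [vowel merger]
  impukinduru (rule 5 does not apply)
  impukinduru → impukinturu   [unconditioned shift]
  impukinturu → impusinturu   [palatalisation]
  giving Vevaten impusinturu.

impusinturu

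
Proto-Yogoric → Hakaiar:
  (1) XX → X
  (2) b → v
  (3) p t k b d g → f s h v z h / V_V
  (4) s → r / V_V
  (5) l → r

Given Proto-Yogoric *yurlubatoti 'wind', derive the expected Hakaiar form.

Hakaiar: *yurlubatoti > yurluvatoti > yurluvasosi > yurluvarori > yurruvarori  (by unconditioned shift, intervocalic lenition, rhotacism, unconditioned shift)

yurruvarori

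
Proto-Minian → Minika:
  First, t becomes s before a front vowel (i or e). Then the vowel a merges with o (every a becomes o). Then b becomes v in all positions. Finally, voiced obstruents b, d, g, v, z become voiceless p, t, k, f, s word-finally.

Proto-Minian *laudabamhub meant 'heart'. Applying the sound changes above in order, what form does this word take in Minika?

Minika: *laudabamhub
  laudabamhub (rule 1 does not apply)
  laudabamhub → loudobomhub   [vowel merger]
  loudobomhub → loudovomhuv   [unconditioned shift]
  loudovomhuv → loudovomhuf   [final devoicing]
  giving Minika loudovomhuf.

loudovomhuf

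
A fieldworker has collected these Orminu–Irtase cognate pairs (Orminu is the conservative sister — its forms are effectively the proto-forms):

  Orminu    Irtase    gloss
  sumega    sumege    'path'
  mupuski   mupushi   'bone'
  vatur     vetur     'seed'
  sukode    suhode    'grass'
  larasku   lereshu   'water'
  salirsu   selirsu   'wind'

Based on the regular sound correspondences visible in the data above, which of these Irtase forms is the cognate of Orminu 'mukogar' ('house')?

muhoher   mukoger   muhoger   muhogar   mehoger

sukode ~ suhode — Orminu k corresponds to Irtase h between vowels (before a back vowel).
larasku ~ lereshu — Orminu a corresponds to Irtase e after a consonant, before r.
Applying these to Orminu 'mukogar':
  mukogar → muhogar   (k→h between vowels (before a back vowel))
  muhogar → muhoger   (a→e after a consonant, before r)
So the Irtase cognate is 'muhoger'.

muhoger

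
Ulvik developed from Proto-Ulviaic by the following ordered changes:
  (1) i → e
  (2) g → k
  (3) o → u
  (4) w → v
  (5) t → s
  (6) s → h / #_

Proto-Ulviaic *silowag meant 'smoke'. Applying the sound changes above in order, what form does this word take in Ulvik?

heluvak

Ulvik: *silowag
  silowag → selowag   [vowel merger]
  selowag → selowak   [unconditioned shift]
  selowak → seluwak   [vowel merger]
  seluwak → seluvak   [unconditioned shift]
  seluvak (rule 5 does not apply)
  seluvak → heluvak   [debuccalisation]
  giving Ulvik heluvak.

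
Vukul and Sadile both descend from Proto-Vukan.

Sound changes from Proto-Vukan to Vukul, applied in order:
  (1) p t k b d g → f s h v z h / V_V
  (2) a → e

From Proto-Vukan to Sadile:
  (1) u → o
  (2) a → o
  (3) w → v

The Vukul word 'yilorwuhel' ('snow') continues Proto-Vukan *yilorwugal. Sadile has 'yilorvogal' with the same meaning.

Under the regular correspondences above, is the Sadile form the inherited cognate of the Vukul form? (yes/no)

Derive the expected Sadile reflex of *yilorwugal:
Sadile: *yilorwugal
  yilorwugal → yilorwogal   [vowel merger]
  yilorwogal → yilorwogol   [vowel merger]
  yilorwogol → yilorvogol   [unconditioned shift]
  giving Sadile yilorvogol.
The regular Sadile reflex would be 'yilorvogol', but the attested form is 'yilorvogal'. The correspondence is irregular, so they are not cognates (the Sadile form has a different source).

no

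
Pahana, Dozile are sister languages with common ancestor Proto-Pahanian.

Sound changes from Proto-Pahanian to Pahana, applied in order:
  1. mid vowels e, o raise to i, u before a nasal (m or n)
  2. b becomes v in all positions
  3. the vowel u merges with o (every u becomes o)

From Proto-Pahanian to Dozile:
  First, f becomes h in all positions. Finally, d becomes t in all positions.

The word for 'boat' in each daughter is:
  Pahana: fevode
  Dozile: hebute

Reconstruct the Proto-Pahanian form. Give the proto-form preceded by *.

*febude

Position 5: Pahana has d, Dozile has t. Pahana preserves d here (none of its changes turn any other segment into d), so the proto-segment is *d.
Position 1: Pahana has f, Dozile has h. Pahana preserves f here (none of its changes turn any other segment into f), so the proto-segment is *f.
This points to *febude. Verify forward in each daughter:
Pahana: start from *febude.
  rule 1: no change — febude
  rule 2 (unconditioned shift): febude → fevude
  rule 3 (vowel merger): fevude → fevode
  ⇒ Pahana fevode
Dozile: *febude > hebude > hebute  (by unconditioned shift, unconditioned shift)
*febude is the unique common source.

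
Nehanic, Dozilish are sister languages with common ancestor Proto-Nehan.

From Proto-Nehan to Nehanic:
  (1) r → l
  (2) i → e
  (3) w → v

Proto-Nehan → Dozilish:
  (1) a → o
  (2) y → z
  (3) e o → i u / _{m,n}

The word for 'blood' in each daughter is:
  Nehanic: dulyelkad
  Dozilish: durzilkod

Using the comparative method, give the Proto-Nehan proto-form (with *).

*duryilkad

Position 3: Nehanic has l, Dozilish has r. Dozilish preserves r here (none of its changes turn any other segment into r), so the proto-segment is *r.
Position 4: Nehanic has y, Dozilish has z. Nehanic preserves y here (none of its changes turn any other segment into y), so the proto-segment is *y.
Position 8: Nehanic has a, Dozilish has o. Nehanic preserves a here (none of its changes turn any other segment into a), so the proto-segment is *a.
Verify the candidate proto-form against each daughter:
Nehanic: *duryilkad
  duryilkad → dulyilkad   [unconditioned shift]
  dulyilkad → dulyelkad   [vowel merger]
  dulyelkad (rule 3 does not apply)
  giving Nehanic dulyelkad.
Dozilish: *duryilkad > duryilkod > durzilkod  (by vowel merger, unconditioned shift)
Only *duryilkad yields all of Nehanic dulyelkad, Dozilish durzilkod.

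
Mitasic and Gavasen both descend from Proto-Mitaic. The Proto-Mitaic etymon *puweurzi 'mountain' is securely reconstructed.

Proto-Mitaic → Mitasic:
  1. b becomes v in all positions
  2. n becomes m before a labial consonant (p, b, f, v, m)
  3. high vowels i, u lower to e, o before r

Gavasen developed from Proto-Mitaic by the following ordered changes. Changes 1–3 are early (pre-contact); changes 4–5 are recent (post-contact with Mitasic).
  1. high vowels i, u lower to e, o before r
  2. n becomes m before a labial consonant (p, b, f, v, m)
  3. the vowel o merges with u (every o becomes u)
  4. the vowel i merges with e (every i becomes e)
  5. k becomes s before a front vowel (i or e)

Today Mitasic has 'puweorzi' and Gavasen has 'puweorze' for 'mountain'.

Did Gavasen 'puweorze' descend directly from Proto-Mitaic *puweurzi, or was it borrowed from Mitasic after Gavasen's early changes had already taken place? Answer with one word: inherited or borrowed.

borrowed

If inherited, *puweurzi would pass through all of Gavasen's changes:
Gavasen: *puweurzi
  puweurzi → puweorzi   [pre-rhotic lowering]
  puweorzi (rule 2 does not apply)
  puweorzi → puweurzi   [vowel merger]
  puweurzi → puweurze   [vowel merger]
  puweurze (rule 5 does not apply)
  giving Gavasen puweurze.
If borrowed from Mitasic 'puweorzi' after the early changes, it would undergo only the recent ones:
  rule 4 (vowel merger): puweorzi → puweorze
  rule 5 (palatalisation): no change (puweorze)
  ⇒ as a loan: puweorze
Gavasen 'puweorze' matches the loan outcome 'puweorze', not the inherited 'puweurze' — it skipped the early Gavasen changes, so it was borrowed from Mitasic.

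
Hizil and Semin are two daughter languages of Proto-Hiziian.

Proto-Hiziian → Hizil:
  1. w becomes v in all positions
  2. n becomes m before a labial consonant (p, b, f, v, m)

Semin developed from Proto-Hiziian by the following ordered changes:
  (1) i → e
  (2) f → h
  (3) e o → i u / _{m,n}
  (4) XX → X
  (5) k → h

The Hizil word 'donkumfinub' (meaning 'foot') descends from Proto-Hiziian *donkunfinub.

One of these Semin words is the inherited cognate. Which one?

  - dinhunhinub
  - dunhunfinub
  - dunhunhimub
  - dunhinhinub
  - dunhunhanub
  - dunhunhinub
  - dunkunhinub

dunhunhinub

Semin: *donkunfinub
  donkunfinub → donkunfenub   [vowel merger]
  donkunfenub → donkunhenub   [unconditioned shift]
  donkunhenub → dunkunhinub   [pre-nasal raising]
  dunkunhinub (rule 4 does not apply)
  dunkunhinub → dunhunhinub   [unconditioned shift]
  giving Semin dunhunhinub.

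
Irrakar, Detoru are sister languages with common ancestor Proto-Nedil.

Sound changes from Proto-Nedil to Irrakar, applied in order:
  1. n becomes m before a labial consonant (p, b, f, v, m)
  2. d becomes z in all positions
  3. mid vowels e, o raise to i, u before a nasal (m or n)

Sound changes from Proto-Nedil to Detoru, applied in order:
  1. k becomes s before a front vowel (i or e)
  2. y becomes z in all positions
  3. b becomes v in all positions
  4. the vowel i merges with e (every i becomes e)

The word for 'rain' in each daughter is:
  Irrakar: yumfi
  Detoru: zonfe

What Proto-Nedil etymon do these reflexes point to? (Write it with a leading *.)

*yonfi

Position 2: Irrakar has u, Detoru has o. Detoru preserves o here (none of its changes turn any other segment into o), so the proto-segment is *o.
Position 3: Irrakar has m, Detoru has n. Detoru preserves n here (none of its changes turn any other segment into n), so the proto-segment is *n.
Verify the candidate proto-form against each daughter:
Irrakar: *yonfi > yomfi > yumfi  (by nasal place assimilation, pre-nasal raising)
Detoru: *yonfi > zonfi > zonfe  (by unconditioned shift, vowel merger)
*yonfi is the unique common source.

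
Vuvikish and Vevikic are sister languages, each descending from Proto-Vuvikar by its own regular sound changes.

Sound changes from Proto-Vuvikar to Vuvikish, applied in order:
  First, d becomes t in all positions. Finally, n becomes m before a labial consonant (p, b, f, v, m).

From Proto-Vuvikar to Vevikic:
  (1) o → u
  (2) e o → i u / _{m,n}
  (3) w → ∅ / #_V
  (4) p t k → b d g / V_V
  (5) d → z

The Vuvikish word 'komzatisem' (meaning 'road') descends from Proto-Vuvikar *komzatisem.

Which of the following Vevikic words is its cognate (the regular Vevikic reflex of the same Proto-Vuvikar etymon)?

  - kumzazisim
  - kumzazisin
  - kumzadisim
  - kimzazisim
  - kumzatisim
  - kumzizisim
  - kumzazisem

kumzazisim

Vevikic: *komzatisem
  komzatisem → kumzatisem   [vowel merger]
  kumzatisem → kumzatisim   [pre-nasal raising]
  kumzatisim (rule 3 does not apply)
  kumzatisim → kumzadisim   [intervocalic voicing]
  kumzadisim → kumzazisim   [unconditioned shift]
  giving Vevikic kumzazisim.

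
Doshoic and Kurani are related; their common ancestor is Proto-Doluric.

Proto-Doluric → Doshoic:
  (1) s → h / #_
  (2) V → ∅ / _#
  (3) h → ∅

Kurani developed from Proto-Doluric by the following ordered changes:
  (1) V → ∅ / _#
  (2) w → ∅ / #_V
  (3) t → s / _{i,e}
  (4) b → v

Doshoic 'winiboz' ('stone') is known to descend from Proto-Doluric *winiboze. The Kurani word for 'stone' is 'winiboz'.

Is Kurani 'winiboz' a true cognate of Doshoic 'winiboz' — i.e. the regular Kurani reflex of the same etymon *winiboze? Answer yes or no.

Derive the expected Kurani reflex of *winiboze:
Kurani: start from *winiboze.
  rule 1 (apocope): winiboze → winiboz
  rule 2 (glide loss): winiboz → iniboz
  rule 3: no change — iniboz
  rule 4 (unconditioned shift): iniboz → inivoz
  ⇒ Kurani inivoz
The regular Kurani reflex would be 'inivoz', but the attested form is 'winiboz'. The correspondence is irregular, so they are not cognates (the Kurani form has a different source).

no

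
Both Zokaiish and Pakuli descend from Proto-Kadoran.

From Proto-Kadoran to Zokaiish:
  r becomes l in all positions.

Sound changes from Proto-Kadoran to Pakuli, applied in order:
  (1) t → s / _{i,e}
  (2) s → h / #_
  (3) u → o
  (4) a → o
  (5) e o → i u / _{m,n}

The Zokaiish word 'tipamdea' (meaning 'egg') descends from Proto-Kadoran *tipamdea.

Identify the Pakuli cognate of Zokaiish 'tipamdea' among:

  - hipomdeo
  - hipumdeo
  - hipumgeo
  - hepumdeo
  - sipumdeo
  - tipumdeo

hipumdeo

Pakuli: start from *tipamdea.
  rule 1 (palatalisation): tipamdea → sipamdea
  rule 2 (debuccalisation): sipamdea → hipamdea
  rule 3: no change — hipamdea
  rule 4 (vowel merger): hipamdea → hipomdeo
  rule 5 (pre-nasal raising): hipomdeo → hipumdeo
  ⇒ Pakuli hipumdeo
Only 'hipumdeo' matches the regular Pakuli development of *tipamdea.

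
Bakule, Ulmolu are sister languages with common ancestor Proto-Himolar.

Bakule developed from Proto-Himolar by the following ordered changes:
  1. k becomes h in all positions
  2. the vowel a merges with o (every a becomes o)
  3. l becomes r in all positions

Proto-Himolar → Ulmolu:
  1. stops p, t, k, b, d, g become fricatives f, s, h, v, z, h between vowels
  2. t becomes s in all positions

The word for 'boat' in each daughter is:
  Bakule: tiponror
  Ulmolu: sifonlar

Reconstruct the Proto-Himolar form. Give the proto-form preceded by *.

*tiponlar

Position 3: Bakule has p, Ulmolu has f. Bakule preserves p here (none of its changes turn any other segment into p), so the proto-segment is *p.
Position 7: Bakule has o, Ulmolu has a. Ulmolu preserves a here (none of its changes turn any other segment into a), so the proto-segment is *a.
This points to *tiponlar. Verify forward in each daughter:
Bakule: start from *tiponlar.
  rule 1: no change — tiponlar
  rule 2 (vowel merger): tiponlar → tiponlor
  rule 3 (unconditioned shift): tiponlor → tiponror
  ⇒ Bakule tiponror
Ulmolu: *tiponlar
  tiponlar → tifonlar   [intervocalic lenition]
  tifonlar → sifonlar   [unconditioned shift]
  giving Ulmolu sifonlar.
Only *tiponlar yields all of Bakule tiponror, Ulmolu sifonlar.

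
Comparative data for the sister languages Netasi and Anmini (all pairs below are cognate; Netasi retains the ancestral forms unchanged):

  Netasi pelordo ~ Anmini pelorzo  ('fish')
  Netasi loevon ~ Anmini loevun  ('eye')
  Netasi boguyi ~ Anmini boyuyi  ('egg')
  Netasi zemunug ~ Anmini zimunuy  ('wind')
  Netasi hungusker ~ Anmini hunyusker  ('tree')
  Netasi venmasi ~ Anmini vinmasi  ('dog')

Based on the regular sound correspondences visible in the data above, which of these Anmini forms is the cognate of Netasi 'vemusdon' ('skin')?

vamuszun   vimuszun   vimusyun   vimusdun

vimuszun

zemunug ~ zimunuy — Netasi e corresponds to Anmini i after a consonant, before a nasal.
pelordo ~ pelorzo — Netasi d corresponds to Anmini z after a consonant, before a back vowel.
loevon ~ loevun — Netasi o corresponds to Anmini u after a consonant, before a nasal.
Applying these to Netasi 'vemusdon':
  vemusdon → vimusdon   (e→i after a consonant, before a nasal)
  vimusdon → vimuszon   (d→z after a consonant, before a back vowel)
  vimuszon → vimuszun   (o→u after a consonant, before a nasal)
So the Anmini cognate is 'vimuszun'.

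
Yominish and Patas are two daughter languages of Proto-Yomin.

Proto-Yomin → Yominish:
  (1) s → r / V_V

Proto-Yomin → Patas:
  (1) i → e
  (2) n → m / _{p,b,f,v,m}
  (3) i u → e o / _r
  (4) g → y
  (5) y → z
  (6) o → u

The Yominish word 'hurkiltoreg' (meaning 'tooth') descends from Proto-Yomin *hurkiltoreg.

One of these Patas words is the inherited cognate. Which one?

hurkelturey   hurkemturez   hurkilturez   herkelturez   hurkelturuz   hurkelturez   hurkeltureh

hurkelturez

Patas: *hurkiltoreg > hurkeltoreg > horkeltoreg > horkeltorey > horkeltorez > hurkelturez  (by vowel merger, pre-rhotic lowering, unconditioned shift, unconditioned shift, vowel merger)
Only 'hurkelturez' matches the regular Patas development of *hurkiltoreg.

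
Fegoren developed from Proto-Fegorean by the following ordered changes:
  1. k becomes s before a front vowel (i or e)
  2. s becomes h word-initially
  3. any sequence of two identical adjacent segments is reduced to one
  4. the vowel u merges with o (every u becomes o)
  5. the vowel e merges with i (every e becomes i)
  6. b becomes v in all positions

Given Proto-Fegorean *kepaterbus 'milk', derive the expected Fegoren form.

hipatirvos

Fegoren: *kepaterbus > sepaterbus > hepaterbus > hepaterbos > hipatirbos > hipatirvos  (by palatalisation, debuccalisation, vowel merger, vowel merger, unconditioned shift)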